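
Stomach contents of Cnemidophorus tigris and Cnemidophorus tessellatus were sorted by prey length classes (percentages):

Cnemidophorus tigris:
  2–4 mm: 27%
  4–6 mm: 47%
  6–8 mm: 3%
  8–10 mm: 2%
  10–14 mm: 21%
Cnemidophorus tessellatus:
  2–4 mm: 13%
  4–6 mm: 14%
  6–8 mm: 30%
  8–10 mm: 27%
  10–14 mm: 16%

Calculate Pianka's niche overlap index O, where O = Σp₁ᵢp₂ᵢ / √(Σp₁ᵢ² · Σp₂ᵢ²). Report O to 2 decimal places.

0.54

Convert percentages to proportions (divide by 100).
Σ p₁ᵢp₂ᵢ = 0.0351 + 0.0658 + 0.0090 + 0.0054 + 0.0336 = 0.1489
Σp_1ᵢ² = 0.27² + 0.47² + 0.03² + 0.02² + 0.21² = 0.0729 + 0.2209 + 0.0009 + 0.0004 + 0.0441 = 0.3392
Σp_2ᵢ² = 0.13² + 0.14² + 0.30² + 0.27² + 0.16² = 0.0169 + 0.0196 + 0.0900 + 0.0729 + 0.0256 = 0.2250
O = 0.1489 / √(0.3392 × 0.2250) = 0.1489 / 0.27626 = 0.5390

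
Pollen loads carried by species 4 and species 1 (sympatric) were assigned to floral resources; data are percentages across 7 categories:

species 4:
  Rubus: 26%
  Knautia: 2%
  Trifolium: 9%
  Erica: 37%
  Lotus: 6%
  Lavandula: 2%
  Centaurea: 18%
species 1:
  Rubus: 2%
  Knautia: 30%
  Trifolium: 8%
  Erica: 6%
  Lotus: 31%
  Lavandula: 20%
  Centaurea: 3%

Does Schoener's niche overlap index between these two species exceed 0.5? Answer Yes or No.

No

Convert percentages to proportions (divide by 100).
Σ|p₁ᵢ − p₂ᵢ| = 0.24 + 0.28 + 0.01 + 0.31 + 0.25 + 0.18 + 0.15 = 1.42
D = 1 − ½ × 1.42 = 1 − 0.710 = 0.2900
D = 0.2900 < 0.5 → No.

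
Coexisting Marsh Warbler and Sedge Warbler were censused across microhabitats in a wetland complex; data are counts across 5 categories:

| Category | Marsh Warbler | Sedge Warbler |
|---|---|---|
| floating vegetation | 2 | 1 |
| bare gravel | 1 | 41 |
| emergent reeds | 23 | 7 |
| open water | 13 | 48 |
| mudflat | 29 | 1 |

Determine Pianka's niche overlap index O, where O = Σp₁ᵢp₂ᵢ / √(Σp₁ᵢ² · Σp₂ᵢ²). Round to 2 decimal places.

Proportions for Marsh Warbler (n=68): 2/68=0.0294, 1/68=0.0147, 23/68=0.3382, 13/68=0.1912, 29/68=0.4265
Proportions for Sedge Warbler (n=98): 1/98=0.0102, 41/98=0.4184, 7/98=0.0714, 48/98=0.4898, 1/98=0.0102
Σ p₁ᵢp₂ᵢ = 0.000300 + 0.006150 + 0.024147 + 0.093650 + 0.004350 = 0.128597
Σp_1ᵢ² = 0.0294² + 0.0147² + 0.3382² + 0.1912² + 0.4265² = 0.000864 + 0.000216 + 0.114379 + 0.036557 + 0.181902 = 0.333918
Σp_2ᵢ² = 0.0102² + 0.4184² + 0.0714² + 0.4898² + 0.0102² = 0.000104 + 0.175059 + 0.005098 + 0.239904 + 0.000104 = 0.420269
O = 0.128597 / √(0.333918 × 0.420269) = 0.128597 / 0.3746136 = 0.3433

0.34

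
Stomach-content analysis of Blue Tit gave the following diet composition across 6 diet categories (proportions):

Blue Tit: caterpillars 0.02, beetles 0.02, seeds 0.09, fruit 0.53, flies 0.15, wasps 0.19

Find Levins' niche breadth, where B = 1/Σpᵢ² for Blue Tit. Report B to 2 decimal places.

Σpᵢ² = 0.02² + 0.02² + 0.09² + 0.53² + 0.15² + 0.19² = 0.0004 + 0.0004 + 0.0081 + 0.2809 + 0.0225 + 0.0361 = 0.3484
B = 1 / 0.3484 = 2.8703

2.87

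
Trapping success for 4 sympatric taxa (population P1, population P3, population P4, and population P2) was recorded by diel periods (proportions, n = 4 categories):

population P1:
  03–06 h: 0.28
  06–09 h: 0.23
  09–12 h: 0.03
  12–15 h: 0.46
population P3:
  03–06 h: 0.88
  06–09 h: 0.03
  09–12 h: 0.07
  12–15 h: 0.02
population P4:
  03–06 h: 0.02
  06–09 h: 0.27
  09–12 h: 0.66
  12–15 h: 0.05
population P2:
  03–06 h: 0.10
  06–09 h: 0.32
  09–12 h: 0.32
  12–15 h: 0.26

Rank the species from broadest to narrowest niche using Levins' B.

Σp_P1ᵢ² = 0.28² + 0.23² + 0.03² + 0.46² = 0.0784 + 0.0529 + 0.0009 + 0.2116 = 0.3438
B_P1 = 1 / 0.3438 = 2.9087
Σp_P3ᵢ² = 0.88² + 0.03² + 0.07² + 0.02² = 0.7744 + 0.0009 + 0.0049 + 0.0004 = 0.7806
B_P3 = 1 / 0.7806 = 1.2811
Σp_P4ᵢ² = 0.02² + 0.27² + 0.66² + 0.05² = 0.0004 + 0.0729 + 0.4356 + 0.0025 = 0.5114
B_P4 = 1 / 0.5114 = 1.9554
Σp_P2ᵢ² = 0.10² + 0.32² + 0.32² + 0.26² = 0.0100 + 0.1024 + 0.1024 + 0.0676 = 0.2824
B_P2 = 1 / 0.2824 = 3.5411
Ranking by B (broadest → narrowest): population P2 (3.54) > population P1 (2.91) > population P4 (1.96) > population P3 (1.28)

population P2 > population P1 > population P4 > population P3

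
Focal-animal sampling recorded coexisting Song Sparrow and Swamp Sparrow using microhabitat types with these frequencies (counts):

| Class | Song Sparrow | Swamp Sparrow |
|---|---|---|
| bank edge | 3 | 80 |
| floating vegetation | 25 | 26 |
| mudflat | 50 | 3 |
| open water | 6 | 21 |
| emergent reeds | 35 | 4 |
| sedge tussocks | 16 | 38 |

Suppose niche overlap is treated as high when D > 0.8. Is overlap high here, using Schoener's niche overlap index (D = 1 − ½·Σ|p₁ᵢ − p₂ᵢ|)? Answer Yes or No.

Proportions for Song Sparrow (n=135): 3/135=0.0222, 25/135=0.1852, 50/135=0.3704, 6/135=0.0444, 35/135=0.2593, 16/135=0.1185
Proportions for Swamp Sparrow (n=172): 80/172=0.4651, 26/172=0.1512, 3/172=0.0174, 21/172=0.1221, 4/172=0.0233, 38/172=0.2209
Σ|p₁ᵢ − p₂ᵢ| = 0.4429 + 0.0340 + 0.3530 + 0.0777 + 0.2360 + 0.1024 = 1.2460
D = 1 − ½ × 1.2460 = 1 − 0.62300 = 0.37700
D = 0.37700 < 0.8 → No.

No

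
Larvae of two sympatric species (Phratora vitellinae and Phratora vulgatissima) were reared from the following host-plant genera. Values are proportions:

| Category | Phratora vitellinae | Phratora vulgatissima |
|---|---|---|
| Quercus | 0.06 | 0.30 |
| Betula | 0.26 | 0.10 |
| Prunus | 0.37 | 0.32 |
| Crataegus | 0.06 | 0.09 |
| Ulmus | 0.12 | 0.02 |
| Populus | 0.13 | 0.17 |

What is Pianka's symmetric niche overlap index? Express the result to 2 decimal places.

0.80

Σ p₁ᵢp₂ᵢ = 0.0180 + 0.0260 + 0.1184 + 0.0054 + 0.0024 + 0.0221 = 0.1923
Σp_1ᵢ² = 0.06² + 0.26² + 0.37² + 0.06² + 0.12² + 0.13² = 0.0036 + 0.0676 + 0.1369 + 0.0036 + 0.0144 + 0.0169 = 0.2430
Σp_2ᵢ² = 0.30² + 0.10² + 0.32² + 0.09² + 0.02² + 0.17² = 0.0900 + 0.0100 + 0.1024 + 0.0081 + 0.0004 + 0.0289 = 0.2398
O = 0.1923 / √(0.2430 × 0.2398) = 0.1923 / 0.24139 = 0.7966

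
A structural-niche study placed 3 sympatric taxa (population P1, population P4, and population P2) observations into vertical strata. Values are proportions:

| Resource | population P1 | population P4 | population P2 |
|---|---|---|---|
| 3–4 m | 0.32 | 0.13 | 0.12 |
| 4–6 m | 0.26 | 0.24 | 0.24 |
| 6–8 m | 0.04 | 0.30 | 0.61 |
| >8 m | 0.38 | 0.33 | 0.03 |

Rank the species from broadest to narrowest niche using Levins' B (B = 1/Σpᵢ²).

Σp_P1ᵢ² = 0.32² + 0.26² + 0.04² + 0.38² = 0.1024 + 0.0676 + 0.0016 + 0.1444 = 0.3160
B_P1 = 1 / 0.3160 = 3.1646
Σp_P4ᵢ² = 0.13² + 0.24² + 0.30² + 0.33² = 0.0169 + 0.0576 + 0.0900 + 0.1089 = 0.2734
B_P4 = 1 / 0.2734 = 3.6576
Σp_P2ᵢ² = 0.12² + 0.24² + 0.61² + 0.03² = 0.0144 + 0.0576 + 0.3721 + 0.0009 = 0.4450
B_P2 = 1 / 0.4450 = 2.2472
Ranking by B (broadest → narrowest): population P4 (3.66) > population P1 (3.16) > population P2 (2.25)

population P4 > population P1 > population P2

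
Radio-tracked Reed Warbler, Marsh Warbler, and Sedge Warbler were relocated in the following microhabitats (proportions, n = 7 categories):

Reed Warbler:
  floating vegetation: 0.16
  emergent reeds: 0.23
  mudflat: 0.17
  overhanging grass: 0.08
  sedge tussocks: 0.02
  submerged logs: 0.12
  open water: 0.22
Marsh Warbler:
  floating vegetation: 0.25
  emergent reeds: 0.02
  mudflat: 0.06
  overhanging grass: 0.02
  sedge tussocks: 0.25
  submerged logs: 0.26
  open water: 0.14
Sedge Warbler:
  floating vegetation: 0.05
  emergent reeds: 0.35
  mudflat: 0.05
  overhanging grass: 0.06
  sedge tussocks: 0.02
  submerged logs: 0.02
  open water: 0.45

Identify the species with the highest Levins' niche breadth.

Σp_Reedᵢ² = 0.16² + 0.23² + 0.17² + 0.08² + 0.02² + 0.12² + 0.22² = 0.0256 + 0.0529 + 0.0289 + 0.0064 + 0.0004 + 0.0144 + 0.0484 = 0.1770
B_Reed = 1 / 0.1770 = 5.6497
Σp_Marsᵢ² = 0.25² + 0.02² + 0.06² + 0.02² + 0.25² + 0.26² + 0.14² = 0.0625 + 0.0004 + 0.0036 + 0.0004 + 0.0625 + 0.0676 + 0.0196 = 0.2166
B_Mars = 1 / 0.2166 = 4.6168
Σp_Sedgᵢ² = 0.05² + 0.35² + 0.05² + 0.06² + 0.02² + 0.02² + 0.45² = 0.0025 + 0.1225 + 0.0025 + 0.0036 + 0.0004 + 0.0004 + 0.2025 = 0.3344
B_Sedg = 1 / 0.3344 = 2.9904
Highest B → broadest niche (most generalist): Reed Warbler (B = 5.65).

Reed Warbler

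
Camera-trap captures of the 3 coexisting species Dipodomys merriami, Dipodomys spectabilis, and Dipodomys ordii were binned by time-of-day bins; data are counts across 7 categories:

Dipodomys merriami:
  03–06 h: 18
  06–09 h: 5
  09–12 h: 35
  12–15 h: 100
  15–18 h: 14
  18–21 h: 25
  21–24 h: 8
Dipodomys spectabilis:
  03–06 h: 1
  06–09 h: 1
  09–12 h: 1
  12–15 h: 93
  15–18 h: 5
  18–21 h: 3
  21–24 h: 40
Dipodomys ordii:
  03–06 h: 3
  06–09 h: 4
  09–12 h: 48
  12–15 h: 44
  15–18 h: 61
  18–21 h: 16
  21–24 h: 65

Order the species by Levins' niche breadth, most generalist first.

Proportions for Dipodomys merriami (n=205): 18/205=0.0878, 5/205=0.0244, 35/205=0.1707, 100/205=0.4878, 14/205=0.0683, 25/205=0.1220, 8/205=0.0390
Proportions for Dipodomys spectabilis (n=144): 1/144=0.0069, 1/144=0.0069, 1/144=0.0069, 93/144=0.6458, 5/144=0.0347, 3/144=0.0208, 40/144=0.2778
Proportions for Dipodomys ordii (n=241): 3/241=0.0124, 4/241=0.0166, 48/241=0.1992, 44/241=0.1826, 61/241=0.2531, 16/241=0.0664, 65/241=0.2697
Σp_merrᵢ² = 0.0878² + 0.0244² + 0.1707² + 0.4878² + 0.0683² + 0.1220² + 0.0390² = 0.007709 + 0.000595 + 0.029138 + 0.237949 + 0.004665 + 0.014884 + 0.001521 = 0.296461
B_merr = 1 / 0.296461 = 3.3731
Σp_specᵢ² = 0.0069² + 0.0069² + 0.0069² + 0.6458² + 0.0347² + 0.0208² + 0.2778² = 0.000048 + 0.000048 + 0.000048 + 0.417058 + 0.001204 + 0.000433 + 0.077173 = 0.496012
B_spec = 1 / 0.496012 = 2.0161
Σp_ordiᵢ² = 0.0124² + 0.0166² + 0.1992² + 0.1826² + 0.2531² + 0.0664² + 0.2697² = 0.000154 + 0.000276 + 0.039681 + 0.033343 + 0.064060 + 0.004409 + 0.072738 = 0.214661
B_ordi = 1 / 0.214661 = 4.6585
Ranking by B (broadest → narrowest): Dipodomys ordii (4.66) > Dipodomys merriami (3.37) > Dipodomys spectabilis (2.02)

Dipodomys ordii > Dipodomys merriami > Dipodomys spectabilis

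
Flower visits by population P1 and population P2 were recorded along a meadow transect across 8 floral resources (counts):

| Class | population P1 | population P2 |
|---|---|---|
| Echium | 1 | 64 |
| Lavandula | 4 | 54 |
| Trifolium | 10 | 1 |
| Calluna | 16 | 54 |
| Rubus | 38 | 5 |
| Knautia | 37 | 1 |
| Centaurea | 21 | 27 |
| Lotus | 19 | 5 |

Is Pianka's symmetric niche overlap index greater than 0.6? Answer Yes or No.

No

Proportions for population P1 (n=146): 1/146=0.0068, 4/146=0.0274, 10/146=0.0685, 16/146=0.1096, 38/146=0.2603, 37/146=0.2534, 21/146=0.1438, 19/146=0.1301
Proportions for population P2 (n=211): 64/211=0.3033, 54/211=0.2559, 1/211=0.0047, 54/211=0.2559, 5/211=0.0237, 1/211=0.0047, 27/211=0.1280, 5/211=0.0237
Σ p₁ᵢp₂ᵢ = 0.002062 + 0.007012 + 0.000322 + 0.028047 + 0.006169 + 0.001191 + 0.018406 + 0.003083 = 0.066292
Σp_1ᵢ² = 0.0068² + 0.0274² + 0.0685² + 0.1096² + 0.2603² + 0.2534² + 0.1438² + 0.1301² = 0.000046 + 0.000751 + 0.004692 + 0.012012 + 0.067756 + 0.064212 + 0.020678 + 0.016926 = 0.187073
Σp_2ᵢ² = 0.3033² + 0.2559² + 0.0047² + 0.2559² + 0.0237² + 0.0047² + 0.1280² + 0.0237² = 0.091991 + 0.065485 + 0.000022 + 0.065485 + 0.000562 + 0.000022 + 0.016384 + 0.000562 = 0.240513
O = 0.066292 / √(0.187073 × 0.240513) = 0.066292 / 0.2121167 = 0.3125
O = 0.3125 < 0.6 → No.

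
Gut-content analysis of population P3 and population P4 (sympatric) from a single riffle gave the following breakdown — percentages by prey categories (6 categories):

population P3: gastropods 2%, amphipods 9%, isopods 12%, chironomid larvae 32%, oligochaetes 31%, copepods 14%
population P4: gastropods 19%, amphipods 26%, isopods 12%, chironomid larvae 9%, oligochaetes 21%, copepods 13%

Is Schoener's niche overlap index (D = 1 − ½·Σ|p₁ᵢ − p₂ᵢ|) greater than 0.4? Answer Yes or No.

Convert percentages to proportions (divide by 100).
Σ|p₁ᵢ − p₂ᵢ| = 0.17 + 0.17 + 0.00 + 0.23 + 0.10 + 0.01 = 0.68
D = 1 − ½ × 0.68 = 1 − 0.340 = 0.6600
D = 0.6600 > 0.4 → Yes.

Yes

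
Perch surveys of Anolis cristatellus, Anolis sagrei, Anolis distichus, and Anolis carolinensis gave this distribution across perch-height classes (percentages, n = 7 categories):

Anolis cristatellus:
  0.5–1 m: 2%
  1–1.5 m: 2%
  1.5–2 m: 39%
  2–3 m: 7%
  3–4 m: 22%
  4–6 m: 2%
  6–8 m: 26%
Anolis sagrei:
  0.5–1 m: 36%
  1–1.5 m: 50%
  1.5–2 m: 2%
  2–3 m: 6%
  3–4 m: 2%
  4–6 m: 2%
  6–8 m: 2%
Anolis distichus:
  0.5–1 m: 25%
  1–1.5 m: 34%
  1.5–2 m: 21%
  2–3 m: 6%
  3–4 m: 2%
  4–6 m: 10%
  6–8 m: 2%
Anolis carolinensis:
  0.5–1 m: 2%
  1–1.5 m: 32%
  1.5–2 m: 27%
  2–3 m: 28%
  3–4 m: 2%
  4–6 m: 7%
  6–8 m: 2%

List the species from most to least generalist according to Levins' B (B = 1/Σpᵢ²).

Anolis distichus > Anolis carolinensis > Anolis cristatellus > Anolis sagrei

Convert percentages to proportions (divide by 100).
Σp_crisᵢ² = 0.02² + 0.02² + 0.39² + 0.07² + 0.22² + 0.02² + 0.26² = 0.0004 + 0.0004 + 0.1521 + 0.0049 + 0.0484 + 0.0004 + 0.0676 = 0.2742
B_cris = 1 / 0.2742 = 3.6470
Σp_sagrᵢ² = 0.36² + 0.50² + 0.02² + 0.06² + 0.02² + 0.02² + 0.02² = 0.1296 + 0.2500 + 0.0004 + 0.0036 + 0.0004 + 0.0004 + 0.0004 = 0.3848
B_sagr = 1 / 0.3848 = 2.5988
Σp_distᵢ² = 0.25² + 0.34² + 0.21² + 0.06² + 0.02² + 0.10² + 0.02² = 0.0625 + 0.1156 + 0.0441 + 0.0036 + 0.0004 + 0.0100 + 0.0004 = 0.2366
B_dist = 1 / 0.2366 = 4.2265
Σp_caroᵢ² = 0.02² + 0.32² + 0.27² + 0.28² + 0.02² + 0.07² + 0.02² = 0.0004 + 0.1024 + 0.0729 + 0.0784 + 0.0004 + 0.0049 + 0.0004 = 0.2598
B_caro = 1 / 0.2598 = 3.8491
Ranking by B (broadest → narrowest): Anolis distichus (4.23) > Anolis carolinensis (3.85) > Anolis cristatellus (3.65) > Anolis sagrei (2.60)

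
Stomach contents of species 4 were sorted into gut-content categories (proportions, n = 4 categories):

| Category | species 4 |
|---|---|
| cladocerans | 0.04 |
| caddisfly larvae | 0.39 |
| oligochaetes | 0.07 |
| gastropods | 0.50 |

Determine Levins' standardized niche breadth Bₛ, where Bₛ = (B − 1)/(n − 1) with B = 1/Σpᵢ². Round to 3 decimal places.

Σpᵢ² = 0.04² + 0.39² + 0.07² + 0.50² = 0.0016 + 0.1521 + 0.0049 + 0.2500 = 0.4086
B = 1 / 0.4086 = 2.44738
Bₛ = (B − 1)/(n − 1) = (2.44738 − 1)/(4 − 1) = 1.44738/3 = 0.48246

0.482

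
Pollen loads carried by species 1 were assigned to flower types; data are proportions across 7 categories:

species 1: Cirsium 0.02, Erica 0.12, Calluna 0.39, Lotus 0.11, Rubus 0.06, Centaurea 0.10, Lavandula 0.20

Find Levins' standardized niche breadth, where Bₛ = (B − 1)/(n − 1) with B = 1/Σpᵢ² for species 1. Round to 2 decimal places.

Σpᵢ² = 0.02² + 0.12² + 0.39² + 0.11² + 0.06² + 0.10² + 0.20² = 0.0004 + 0.0144 + 0.1521 + 0.0121 + 0.0036 + 0.0100 + 0.0400 = 0.2326
B = 1 / 0.2326 = 4.2992
Bₛ = (B − 1)/(n − 1) = (4.2992 − 1)/(7 − 1) = 3.2992/6 = 0.5499

0.55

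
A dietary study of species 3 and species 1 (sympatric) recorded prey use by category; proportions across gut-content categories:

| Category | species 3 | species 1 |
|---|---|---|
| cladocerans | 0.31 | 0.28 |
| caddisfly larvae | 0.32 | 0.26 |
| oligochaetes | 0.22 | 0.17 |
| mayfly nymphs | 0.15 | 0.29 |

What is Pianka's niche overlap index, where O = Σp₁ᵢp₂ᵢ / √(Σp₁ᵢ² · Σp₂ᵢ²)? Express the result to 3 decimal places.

0.950

Σ p₁ᵢp₂ᵢ = 0.0868 + 0.0832 + 0.0374 + 0.0435 = 0.2509
Σp_1ᵢ² = 0.31² + 0.32² + 0.22² + 0.15² = 0.0961 + 0.1024 + 0.0484 + 0.0225 = 0.2694
Σp_2ᵢ² = 0.28² + 0.26² + 0.17² + 0.29² = 0.0784 + 0.0676 + 0.0289 + 0.0841 = 0.2590
O = 0.2509 / √(0.2694 × 0.2590) = 0.2509 / 0.264149 = 0.94984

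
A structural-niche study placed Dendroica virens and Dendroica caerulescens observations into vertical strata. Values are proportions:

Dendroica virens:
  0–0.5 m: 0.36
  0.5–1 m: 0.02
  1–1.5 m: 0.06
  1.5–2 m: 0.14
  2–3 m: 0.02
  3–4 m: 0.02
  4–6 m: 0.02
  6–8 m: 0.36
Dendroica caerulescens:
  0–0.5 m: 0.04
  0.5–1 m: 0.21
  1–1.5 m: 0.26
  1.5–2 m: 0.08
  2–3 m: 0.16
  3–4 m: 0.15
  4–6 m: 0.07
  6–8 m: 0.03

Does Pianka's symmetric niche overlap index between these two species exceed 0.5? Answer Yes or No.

Σ p₁ᵢp₂ᵢ = 0.0144 + 0.0042 + 0.0156 + 0.0112 + 0.0032 + 0.0030 + 0.0014 + 0.0108 = 0.0638
Σp_1ᵢ² = 0.36² + 0.02² + 0.06² + 0.14² + 0.02² + 0.02² + 0.02² + 0.36² = 0.1296 + 0.0004 + 0.0036 + 0.0196 + 0.0004 + 0.0004 + 0.0004 + 0.1296 = 0.2840
Σp_2ᵢ² = 0.04² + 0.21² + 0.26² + 0.08² + 0.16² + 0.15² + 0.07² + 0.03² = 0.0016 + 0.0441 + 0.0676 + 0.0064 + 0.0256 + 0.0225 + 0.0049 + 0.0009 = 0.1736
O = 0.0638 / √(0.2840 × 0.1736) = 0.0638 / 0.22204 = 0.2873
O = 0.2873 < 0.5 → No.

No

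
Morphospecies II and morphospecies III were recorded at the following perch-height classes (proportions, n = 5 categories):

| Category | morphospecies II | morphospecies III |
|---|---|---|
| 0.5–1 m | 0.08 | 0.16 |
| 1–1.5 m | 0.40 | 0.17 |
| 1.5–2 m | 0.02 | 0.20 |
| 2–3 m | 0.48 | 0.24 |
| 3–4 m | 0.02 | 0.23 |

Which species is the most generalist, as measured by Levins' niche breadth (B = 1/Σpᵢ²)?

Σp_IIᵢ² = 0.08² + 0.40² + 0.02² + 0.48² + 0.02² = 0.0064 + 0.1600 + 0.0004 + 0.2304 + 0.0004 = 0.3976
B_II = 1 / 0.3976 = 2.5151
Σp_IIIᵢ² = 0.16² + 0.17² + 0.20² + 0.24² + 0.23² = 0.0256 + 0.0289 + 0.0400 + 0.0576 + 0.0529 = 0.2050
B_III = 1 / 0.2050 = 4.8780
Highest B → broadest niche (most generalist): morphospecies III (B = 4.88).

morphospecies III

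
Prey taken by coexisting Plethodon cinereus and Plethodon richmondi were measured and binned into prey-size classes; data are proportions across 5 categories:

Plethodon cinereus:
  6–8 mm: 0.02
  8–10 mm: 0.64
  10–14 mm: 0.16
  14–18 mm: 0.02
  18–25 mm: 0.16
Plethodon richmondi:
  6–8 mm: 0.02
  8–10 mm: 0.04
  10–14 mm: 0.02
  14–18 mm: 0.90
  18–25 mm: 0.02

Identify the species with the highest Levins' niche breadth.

Σp_cineᵢ² = 0.02² + 0.64² + 0.16² + 0.02² + 0.16² = 0.0004 + 0.4096 + 0.0256 + 0.0004 + 0.0256 = 0.4616
B_cine = 1 / 0.4616 = 2.1664
Σp_richᵢ² = 0.02² + 0.04² + 0.02² + 0.90² + 0.02² = 0.0004 + 0.0016 + 0.0004 + 0.8100 + 0.0004 = 0.8128
B_rich = 1 / 0.8128 = 1.2303
Highest B → broadest niche (most generalist): Plethodon cinereus (B = 2.17).

Plethodon cinereus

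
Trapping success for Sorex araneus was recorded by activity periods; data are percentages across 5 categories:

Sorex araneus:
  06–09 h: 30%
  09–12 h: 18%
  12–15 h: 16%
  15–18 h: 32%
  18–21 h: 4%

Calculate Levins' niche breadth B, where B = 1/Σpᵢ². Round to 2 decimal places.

Convert percentages to proportions (divide by 100).
Σpᵢ² = 0.30² + 0.18² + 0.16² + 0.32² + 0.04² = 0.0900 + 0.0324 + 0.0256 + 0.1024 + 0.0016 = 0.2520
B = 1 / 0.2520 = 3.9683

3.97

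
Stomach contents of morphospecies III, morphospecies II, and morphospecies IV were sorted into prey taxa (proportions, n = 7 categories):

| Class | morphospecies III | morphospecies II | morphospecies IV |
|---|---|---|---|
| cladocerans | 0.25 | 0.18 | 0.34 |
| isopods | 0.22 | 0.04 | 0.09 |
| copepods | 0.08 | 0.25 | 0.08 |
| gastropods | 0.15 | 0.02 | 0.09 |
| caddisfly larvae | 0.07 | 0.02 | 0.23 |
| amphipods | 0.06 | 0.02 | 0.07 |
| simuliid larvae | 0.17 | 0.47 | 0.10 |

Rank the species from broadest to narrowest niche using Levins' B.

morphospecies III > morphospecies IV > morphospecies II

Σp_IIIᵢ² = 0.25² + 0.22² + 0.08² + 0.15² + 0.07² + 0.06² + 0.17² = 0.0625 + 0.0484 + 0.0064 + 0.0225 + 0.0049 + 0.0036 + 0.0289 = 0.1772
B_III = 1 / 0.1772 = 5.6433
Σp_IIᵢ² = 0.18² + 0.04² + 0.25² + 0.02² + 0.02² + 0.02² + 0.47² = 0.0324 + 0.0016 + 0.0625 + 0.0004 + 0.0004 + 0.0004 + 0.2209 = 0.3186
B_II = 1 / 0.3186 = 3.1387
Σp_IVᵢ² = 0.34² + 0.09² + 0.08² + 0.09² + 0.23² + 0.07² + 0.10² = 0.1156 + 0.0081 + 0.0064 + 0.0081 + 0.0529 + 0.0049 + 0.0100 = 0.2060
B_IV = 1 / 0.2060 = 4.8544
Ranking by B (broadest → narrowest): morphospecies III (5.64) > morphospecies IV (4.85) > morphospecies II (3.14)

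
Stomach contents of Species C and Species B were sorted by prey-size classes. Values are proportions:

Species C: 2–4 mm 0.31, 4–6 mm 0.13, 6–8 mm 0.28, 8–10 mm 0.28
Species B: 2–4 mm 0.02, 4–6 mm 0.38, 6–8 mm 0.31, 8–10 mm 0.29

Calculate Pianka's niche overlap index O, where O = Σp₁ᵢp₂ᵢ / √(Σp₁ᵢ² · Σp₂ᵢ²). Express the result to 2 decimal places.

0.76

Σ p₁ᵢp₂ᵢ = 0.0062 + 0.0494 + 0.0868 + 0.0812 = 0.2236
Σp_1ᵢ² = 0.31² + 0.13² + 0.28² + 0.28² = 0.0961 + 0.0169 + 0.0784 + 0.0784 = 0.2698
Σp_2ᵢ² = 0.02² + 0.38² + 0.31² + 0.29² = 0.0004 + 0.1444 + 0.0961 + 0.0841 = 0.3250
O = 0.2236 / √(0.2698 × 0.3250) = 0.2236 / 0.29612 = 0.7551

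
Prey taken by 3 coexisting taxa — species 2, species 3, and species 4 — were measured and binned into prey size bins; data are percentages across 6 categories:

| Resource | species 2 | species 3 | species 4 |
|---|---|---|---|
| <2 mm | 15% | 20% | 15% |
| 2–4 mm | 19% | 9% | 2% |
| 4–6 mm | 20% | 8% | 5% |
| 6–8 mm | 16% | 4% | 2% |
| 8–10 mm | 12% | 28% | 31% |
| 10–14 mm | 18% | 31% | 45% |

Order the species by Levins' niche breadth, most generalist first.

Convert percentages to proportions (divide by 100).
Σp_2ᵢ² = 0.15² + 0.19² + 0.20² + 0.16² + 0.12² + 0.18² = 0.0225 + 0.0361 + 0.0400 + 0.0256 + 0.0144 + 0.0324 = 0.1710
B_2 = 1 / 0.1710 = 5.8480
Σp_3ᵢ² = 0.20² + 0.09² + 0.08² + 0.04² + 0.28² + 0.31² = 0.0400 + 0.0081 + 0.0064 + 0.0016 + 0.0784 + 0.0961 = 0.2306
B_3 = 1 / 0.2306 = 4.3365
Σp_4ᵢ² = 0.15² + 0.02² + 0.05² + 0.02² + 0.31² + 0.45² = 0.0225 + 0.0004 + 0.0025 + 0.0004 + 0.0961 + 0.2025 = 0.3244
B_4 = 1 / 0.3244 = 3.0826
Ranking by B (broadest → narrowest): species 2 (5.85) > species 3 (4.34) > species 4 (3.08)

species 2 > species 3 > species 4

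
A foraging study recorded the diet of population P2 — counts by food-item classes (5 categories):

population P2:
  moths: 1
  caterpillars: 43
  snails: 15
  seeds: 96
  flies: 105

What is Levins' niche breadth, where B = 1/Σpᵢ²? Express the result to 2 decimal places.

3.03

Proportions for population P2 (n=260): 1/260=0.0038, 43/260=0.1654, 15/260=0.0577, 96/260=0.3692, 105/260=0.4038
Σpᵢ² = 0.0038² + 0.1654² + 0.0577² + 0.3692² + 0.4038² = 0.000014 + 0.027357 + 0.003329 + 0.136309 + 0.163054 = 0.330063
B = 1 / 0.330063 = 3.0297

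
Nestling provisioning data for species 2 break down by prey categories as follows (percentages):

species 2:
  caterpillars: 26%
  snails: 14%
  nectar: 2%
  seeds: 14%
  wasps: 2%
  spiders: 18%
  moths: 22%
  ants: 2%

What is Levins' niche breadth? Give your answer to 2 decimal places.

Convert percentages to proportions (divide by 100).
Σpᵢ² = 0.26² + 0.14² + 0.02² + 0.14² + 0.02² + 0.18² + 0.22² + 0.02² = 0.0676 + 0.0196 + 0.0004 + 0.0196 + 0.0004 + 0.0324 + 0.0484 + 0.0004 = 0.1888
B = 1 / 0.1888 = 5.2966

5.30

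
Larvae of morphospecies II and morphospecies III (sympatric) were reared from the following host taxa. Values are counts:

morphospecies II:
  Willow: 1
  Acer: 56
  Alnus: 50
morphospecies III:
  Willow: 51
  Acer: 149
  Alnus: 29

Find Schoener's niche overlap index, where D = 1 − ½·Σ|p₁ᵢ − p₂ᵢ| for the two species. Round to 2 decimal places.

0.66

Proportions for morphospecies II (n=107): 1/107=0.0093, 56/107=0.5234, 50/107=0.4673
Proportions for morphospecies III (n=229): 51/229=0.2227, 149/229=0.6507, 29/229=0.1266
Σ|p₁ᵢ − p₂ᵢ| = 0.2134 + 0.1273 + 0.3407 = 0.6814
D = 1 − ½ × 0.6814 = 1 − 0.34070 = 0.65930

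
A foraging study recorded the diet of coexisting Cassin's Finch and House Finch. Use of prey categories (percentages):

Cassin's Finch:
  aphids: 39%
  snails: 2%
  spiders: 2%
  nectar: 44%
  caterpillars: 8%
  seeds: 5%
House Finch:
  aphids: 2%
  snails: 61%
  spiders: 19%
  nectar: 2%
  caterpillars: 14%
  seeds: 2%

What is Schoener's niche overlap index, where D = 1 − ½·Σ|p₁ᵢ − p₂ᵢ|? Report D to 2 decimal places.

0.18

Convert percentages to proportions (divide by 100).
Σ|p₁ᵢ − p₂ᵢ| = 0.37 + 0.59 + 0.17 + 0.42 + 0.06 + 0.03 = 1.64
D = 1 − ½ × 1.64 = 1 − 0.820 = 0.1800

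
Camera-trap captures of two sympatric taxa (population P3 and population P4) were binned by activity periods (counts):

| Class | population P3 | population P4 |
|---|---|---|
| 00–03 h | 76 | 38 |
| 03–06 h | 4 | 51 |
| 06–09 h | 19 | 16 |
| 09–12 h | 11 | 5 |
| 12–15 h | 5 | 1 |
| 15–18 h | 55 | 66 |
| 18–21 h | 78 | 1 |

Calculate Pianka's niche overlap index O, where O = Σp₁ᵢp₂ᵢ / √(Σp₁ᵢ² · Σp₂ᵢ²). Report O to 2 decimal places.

0.62

Proportions for population P3 (n=248): 76/248=0.3065, 4/248=0.0161, 19/248=0.0766, 11/248=0.0444, 5/248=0.0202, 55/248=0.2218, 78/248=0.3145
Proportions for population P4 (n=178): 38/178=0.2135, 51/178=0.2865, 16/178=0.0899, 5/178=0.0281, 1/178=0.0056, 66/178=0.3708, 1/178=0.0056
Σ p₁ᵢp₂ᵢ = 0.065438 + 0.004613 + 0.006886 + 0.001248 + 0.000113 + 0.082243 + 0.001761 = 0.162302
Σp_1ᵢ² = 0.3065² + 0.0161² + 0.0766² + 0.0444² + 0.0202² + 0.2218² + 0.3145² = 0.093942 + 0.000259 + 0.005868 + 0.001971 + 0.000408 + 0.049195 + 0.098910 = 0.250553
Σp_2ᵢ² = 0.2135² + 0.2865² + 0.0899² + 0.0281² + 0.0056² + 0.3708² + 0.0056² = 0.045582 + 0.082082 + 0.008082 + 0.000790 + 0.000031 + 0.137493 + 0.000031 = 0.274091
O = 0.162302 / √(0.250553 × 0.274091) = 0.162302 / 0.2620579 = 0.6193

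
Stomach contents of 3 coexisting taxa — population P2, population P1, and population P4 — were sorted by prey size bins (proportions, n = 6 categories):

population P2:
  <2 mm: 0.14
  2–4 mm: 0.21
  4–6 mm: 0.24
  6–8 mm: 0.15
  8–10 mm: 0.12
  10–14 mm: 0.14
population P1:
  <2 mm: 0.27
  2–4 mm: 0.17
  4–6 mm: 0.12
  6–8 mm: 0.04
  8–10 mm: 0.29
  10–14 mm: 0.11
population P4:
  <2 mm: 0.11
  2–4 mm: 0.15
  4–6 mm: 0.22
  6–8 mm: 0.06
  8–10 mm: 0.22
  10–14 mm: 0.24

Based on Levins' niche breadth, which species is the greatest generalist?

population P2

Σp_P2ᵢ² = 0.14² + 0.21² + 0.24² + 0.15² + 0.12² + 0.14² = 0.0196 + 0.0441 + 0.0576 + 0.0225 + 0.0144 + 0.0196 = 0.1778
B_P2 = 1 / 0.1778 = 5.6243
Σp_P1ᵢ² = 0.27² + 0.17² + 0.12² + 0.04² + 0.29² + 0.11² = 0.0729 + 0.0289 + 0.0144 + 0.0016 + 0.0841 + 0.0121 = 0.2140
B_P1 = 1 / 0.2140 = 4.6729
Σp_P4ᵢ² = 0.11² + 0.15² + 0.22² + 0.06² + 0.22² + 0.24² = 0.0121 + 0.0225 + 0.0484 + 0.0036 + 0.0484 + 0.0576 = 0.1926
B_P4 = 1 / 0.1926 = 5.1921
Highest B → broadest niche (most generalist): population P2 (B = 5.62).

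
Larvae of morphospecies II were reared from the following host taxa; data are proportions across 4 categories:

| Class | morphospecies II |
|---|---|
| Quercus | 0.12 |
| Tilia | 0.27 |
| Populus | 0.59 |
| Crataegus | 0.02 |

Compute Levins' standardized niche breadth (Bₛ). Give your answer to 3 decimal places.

0.432

Σpᵢ² = 0.12² + 0.27² + 0.59² + 0.02² = 0.0144 + 0.0729 + 0.3481 + 0.0004 = 0.4358
B = 1 / 0.4358 = 2.29463
Bₛ = (B − 1)/(n − 1) = (2.29463 − 1)/(4 − 1) = 1.29463/3 = 0.43154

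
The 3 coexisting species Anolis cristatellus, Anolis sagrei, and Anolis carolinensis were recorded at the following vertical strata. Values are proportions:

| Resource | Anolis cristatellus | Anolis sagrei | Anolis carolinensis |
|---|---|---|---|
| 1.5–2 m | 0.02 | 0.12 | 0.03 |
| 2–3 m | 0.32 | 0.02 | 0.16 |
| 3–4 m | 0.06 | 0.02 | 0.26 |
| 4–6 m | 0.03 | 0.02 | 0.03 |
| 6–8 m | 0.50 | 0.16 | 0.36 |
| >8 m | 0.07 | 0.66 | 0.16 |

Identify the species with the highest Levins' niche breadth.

Σp_crisᵢ² = 0.02² + 0.32² + 0.06² + 0.03² + 0.50² + 0.07² = 0.0004 + 0.1024 + 0.0036 + 0.0009 + 0.2500 + 0.0049 = 0.3622
B_cris = 1 / 0.3622 = 2.7609
Σp_sagrᵢ² = 0.12² + 0.02² + 0.02² + 0.02² + 0.16² + 0.66² = 0.0144 + 0.0004 + 0.0004 + 0.0004 + 0.0256 + 0.4356 = 0.4768
B_sagr = 1 / 0.4768 = 2.0973
Σp_caroᵢ² = 0.03² + 0.16² + 0.26² + 0.03² + 0.36² + 0.16² = 0.0009 + 0.0256 + 0.0676 + 0.0009 + 0.1296 + 0.0256 = 0.2502
B_caro = 1 / 0.2502 = 3.9968
Highest B → broadest niche (most generalist): Anolis carolinensis (B = 4.00).

Anolis carolinensis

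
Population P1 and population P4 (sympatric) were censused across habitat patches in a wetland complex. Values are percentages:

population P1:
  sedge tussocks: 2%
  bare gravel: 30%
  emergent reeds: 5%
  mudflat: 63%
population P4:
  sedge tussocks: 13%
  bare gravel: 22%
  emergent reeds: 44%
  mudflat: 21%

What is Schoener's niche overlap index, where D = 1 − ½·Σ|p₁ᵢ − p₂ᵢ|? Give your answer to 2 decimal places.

0.50

Convert percentages to proportions (divide by 100).
Σ|p₁ᵢ − p₂ᵢ| = 0.11 + 0.08 + 0.39 + 0.42 = 1.00
D = 1 − ½ × 1.00 = 1 − 0.500 = 0.5000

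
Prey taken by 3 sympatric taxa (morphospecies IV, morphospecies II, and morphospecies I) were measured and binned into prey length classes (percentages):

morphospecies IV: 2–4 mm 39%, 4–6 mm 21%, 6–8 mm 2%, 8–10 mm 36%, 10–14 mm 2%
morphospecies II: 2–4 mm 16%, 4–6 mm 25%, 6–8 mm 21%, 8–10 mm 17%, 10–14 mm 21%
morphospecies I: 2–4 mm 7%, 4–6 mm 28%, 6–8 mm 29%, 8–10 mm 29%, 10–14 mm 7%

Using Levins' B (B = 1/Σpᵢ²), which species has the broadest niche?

Convert percentages to proportions (divide by 100).
Σp_IVᵢ² = 0.39² + 0.21² + 0.02² + 0.36² + 0.02² = 0.1521 + 0.0441 + 0.0004 + 0.1296 + 0.0004 = 0.3266
B_IV = 1 / 0.3266 = 3.0618
Σp_IIᵢ² = 0.16² + 0.25² + 0.21² + 0.17² + 0.21² = 0.0256 + 0.0625 + 0.0441 + 0.0289 + 0.0441 = 0.2052
B_II = 1 / 0.2052 = 4.8733
Σp_Iᵢ² = 0.07² + 0.28² + 0.29² + 0.29² + 0.07² = 0.0049 + 0.0784 + 0.0841 + 0.0841 + 0.0049 = 0.2564
B_I = 1 / 0.2564 = 3.9002
Highest B → broadest niche (most generalist): morphospecies II (B = 4.87).

morphospecies II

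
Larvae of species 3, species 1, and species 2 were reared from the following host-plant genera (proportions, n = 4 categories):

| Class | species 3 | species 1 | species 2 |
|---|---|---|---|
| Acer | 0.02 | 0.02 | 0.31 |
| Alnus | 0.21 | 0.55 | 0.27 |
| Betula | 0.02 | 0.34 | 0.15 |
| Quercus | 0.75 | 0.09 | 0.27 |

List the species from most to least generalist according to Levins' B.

Σp_3ᵢ² = 0.02² + 0.21² + 0.02² + 0.75² = 0.0004 + 0.0441 + 0.0004 + 0.5625 = 0.6074
B_3 = 1 / 0.6074 = 1.6464
Σp_1ᵢ² = 0.02² + 0.55² + 0.34² + 0.09² = 0.0004 + 0.3025 + 0.1156 + 0.0081 = 0.4266
B_1 = 1 / 0.4266 = 2.3441
Σp_2ᵢ² = 0.31² + 0.27² + 0.15² + 0.27² = 0.0961 + 0.0729 + 0.0225 + 0.0729 = 0.2644
B_2 = 1 / 0.2644 = 3.7821
Ranking by B (broadest → narrowest): species 2 (3.78) > species 1 (2.34) > species 3 (1.65)

species 2 > species 1 > species 3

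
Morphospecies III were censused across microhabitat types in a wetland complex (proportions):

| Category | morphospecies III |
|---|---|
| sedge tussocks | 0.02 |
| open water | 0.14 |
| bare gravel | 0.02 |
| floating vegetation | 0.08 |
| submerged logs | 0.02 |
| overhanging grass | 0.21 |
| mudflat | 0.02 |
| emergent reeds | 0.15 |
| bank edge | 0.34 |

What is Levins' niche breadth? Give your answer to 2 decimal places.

Σpᵢ² = 0.02² + 0.14² + 0.02² + 0.08² + 0.02² + 0.21² + 0.02² + 0.15² + 0.34² = 0.0004 + 0.0196 + 0.0004 + 0.0064 + 0.0004 + 0.0441 + 0.0004 + 0.0225 + 0.1156 = 0.2098
B = 1 / 0.2098 = 4.7664

4.77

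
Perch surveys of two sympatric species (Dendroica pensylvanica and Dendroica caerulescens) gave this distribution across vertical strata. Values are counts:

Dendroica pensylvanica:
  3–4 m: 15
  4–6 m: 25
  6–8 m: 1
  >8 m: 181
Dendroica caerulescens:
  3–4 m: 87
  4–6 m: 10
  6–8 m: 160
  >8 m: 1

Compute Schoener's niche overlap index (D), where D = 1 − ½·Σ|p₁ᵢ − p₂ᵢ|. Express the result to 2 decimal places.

Proportions for Dendroica pensylvanica (n=222): 15/222=0.0676, 25/222=0.1126, 1/222=0.0045, 181/222=0.8153
Proportions for Dendroica caerulescens (n=258): 87/258=0.3372, 10/258=0.0388, 160/258=0.6202, 1/258=0.0039
Σ|p₁ᵢ − p₂ᵢ| = 0.2696 + 0.0738 + 0.6157 + 0.8114 = 1.7705
D = 1 − ½ × 1.7705 = 1 − 0.88525 = 0.11475

0.11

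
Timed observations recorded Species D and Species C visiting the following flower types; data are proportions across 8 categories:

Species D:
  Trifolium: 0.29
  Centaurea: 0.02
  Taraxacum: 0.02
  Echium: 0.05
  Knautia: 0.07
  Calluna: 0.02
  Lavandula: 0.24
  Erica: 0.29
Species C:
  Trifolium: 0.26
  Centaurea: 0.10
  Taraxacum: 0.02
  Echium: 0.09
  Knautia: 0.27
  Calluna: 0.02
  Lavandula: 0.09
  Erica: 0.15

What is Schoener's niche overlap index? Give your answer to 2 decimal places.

0.68

Σ|p₁ᵢ − p₂ᵢ| = 0.03 + 0.08 + 0.00 + 0.04 + 0.20 + 0.00 + 0.15 + 0.14 = 0.64
D = 1 − ½ × 0.64 = 1 − 0.320 = 0.6800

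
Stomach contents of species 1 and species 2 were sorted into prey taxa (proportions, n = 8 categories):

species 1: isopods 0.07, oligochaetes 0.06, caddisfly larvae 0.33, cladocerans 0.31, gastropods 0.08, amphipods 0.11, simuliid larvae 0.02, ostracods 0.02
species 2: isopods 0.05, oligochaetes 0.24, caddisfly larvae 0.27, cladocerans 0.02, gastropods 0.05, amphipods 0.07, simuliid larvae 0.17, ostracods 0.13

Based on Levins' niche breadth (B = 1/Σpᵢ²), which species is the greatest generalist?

species 2

Σp_1ᵢ² = 0.07² + 0.06² + 0.33² + 0.31² + 0.08² + 0.11² + 0.02² + 0.02² = 0.0049 + 0.0036 + 0.1089 + 0.0961 + 0.0064 + 0.0121 + 0.0004 + 0.0004 = 0.2328
B_1 = 1 / 0.2328 = 4.2955
Σp_2ᵢ² = 0.05² + 0.24² + 0.27² + 0.02² + 0.05² + 0.07² + 0.17² + 0.13² = 0.0025 + 0.0576 + 0.0729 + 0.0004 + 0.0025 + 0.0049 + 0.0289 + 0.0169 = 0.1866
B_2 = 1 / 0.1866 = 5.3591
Highest B → broadest niche (most generalist): species 2 (B = 5.36).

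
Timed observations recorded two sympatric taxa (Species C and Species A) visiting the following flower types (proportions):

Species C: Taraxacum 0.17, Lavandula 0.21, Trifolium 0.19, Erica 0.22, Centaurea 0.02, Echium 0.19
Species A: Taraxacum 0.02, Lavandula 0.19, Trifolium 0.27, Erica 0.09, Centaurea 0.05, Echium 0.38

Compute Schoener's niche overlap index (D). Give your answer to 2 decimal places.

Σ|p₁ᵢ − p₂ᵢ| = 0.15 + 0.02 + 0.08 + 0.13 + 0.03 + 0.19 = 0.60
D = 1 − ½ × 0.60 = 1 − 0.300 = 0.7000

0.70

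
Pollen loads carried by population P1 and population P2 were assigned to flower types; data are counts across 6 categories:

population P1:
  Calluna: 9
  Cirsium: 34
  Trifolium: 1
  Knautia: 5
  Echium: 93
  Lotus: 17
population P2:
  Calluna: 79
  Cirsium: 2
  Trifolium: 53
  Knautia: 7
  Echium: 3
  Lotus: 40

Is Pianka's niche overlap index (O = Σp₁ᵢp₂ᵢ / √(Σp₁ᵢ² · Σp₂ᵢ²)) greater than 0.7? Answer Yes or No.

Proportions for population P1 (n=159): 9/159=0.0566, 34/159=0.2138, 1/159=0.0063, 5/159=0.0314, 93/159=0.5849, 17/159=0.1069
Proportions for population P2 (n=184): 79/184=0.4293, 2/184=0.0109, 53/184=0.2880, 7/184=0.0380, 3/184=0.0163, 40/184=0.2174
Σ p₁ᵢp₂ᵢ = 0.024298 + 0.002330 + 0.001814 + 0.001193 + 0.009534 + 0.023240 = 0.062409
Σp_1ᵢ² = 0.0566² + 0.2138² + 0.0063² + 0.0314² + 0.5849² + 0.1069² = 0.003204 + 0.045710 + 0.000040 + 0.000986 + 0.342108 + 0.011428 = 0.403476
Σp_2ᵢ² = 0.4293² + 0.0109² + 0.2880² + 0.0380² + 0.0163² + 0.2174² = 0.184298 + 0.000119 + 0.082944 + 0.001444 + 0.000266 + 0.047263 = 0.316334
O = 0.062409 / √(0.403476 × 0.316334) = 0.062409 / 0.3572579 = 0.1747
O = 0.1747 < 0.7 → No.

No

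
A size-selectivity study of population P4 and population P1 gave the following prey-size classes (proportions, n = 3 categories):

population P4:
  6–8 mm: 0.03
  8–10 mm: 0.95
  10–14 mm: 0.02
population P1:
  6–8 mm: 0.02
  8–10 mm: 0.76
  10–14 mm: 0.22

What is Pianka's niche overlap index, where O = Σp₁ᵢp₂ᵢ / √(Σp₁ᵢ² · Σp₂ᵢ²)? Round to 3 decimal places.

Σ p₁ᵢp₂ᵢ = 0.0006 + 0.7220 + 0.0044 = 0.7270
Σp_1ᵢ² = 0.03² + 0.95² + 0.02² = 0.0009 + 0.9025 + 0.0004 = 0.9038
Σp_2ᵢ² = 0.02² + 0.76² + 0.22² = 0.0004 + 0.5776 + 0.0484 = 0.6264
O = 0.7270 / √(0.9038 × 0.6264) = 0.7270 / 0.752423 = 0.96621

0.966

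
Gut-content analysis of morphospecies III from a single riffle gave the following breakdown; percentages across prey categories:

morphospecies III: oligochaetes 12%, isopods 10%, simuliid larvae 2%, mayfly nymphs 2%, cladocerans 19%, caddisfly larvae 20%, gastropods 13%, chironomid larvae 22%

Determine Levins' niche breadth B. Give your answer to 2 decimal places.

6.00

Convert percentages to proportions (divide by 100).
Σpᵢ² = 0.12² + 0.10² + 0.02² + 0.02² + 0.19² + 0.20² + 0.13² + 0.22² = 0.0144 + 0.0100 + 0.0004 + 0.0004 + 0.0361 + 0.0400 + 0.0169 + 0.0484 = 0.1666
B = 1 / 0.1666 = 6.0024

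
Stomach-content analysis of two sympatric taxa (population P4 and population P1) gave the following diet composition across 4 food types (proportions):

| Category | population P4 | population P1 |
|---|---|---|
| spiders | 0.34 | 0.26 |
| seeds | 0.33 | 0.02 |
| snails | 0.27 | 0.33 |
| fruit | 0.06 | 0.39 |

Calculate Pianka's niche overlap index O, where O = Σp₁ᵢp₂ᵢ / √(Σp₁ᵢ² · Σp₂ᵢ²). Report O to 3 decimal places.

Σ p₁ᵢp₂ᵢ = 0.0884 + 0.0066 + 0.0891 + 0.0234 = 0.2075
Σp_1ᵢ² = 0.34² + 0.33² + 0.27² + 0.06² = 0.1156 + 0.1089 + 0.0729 + 0.0036 = 0.3010
Σp_2ᵢ² = 0.26² + 0.02² + 0.33² + 0.39² = 0.0676 + 0.0004 + 0.1089 + 0.1521 = 0.3290
O = 0.2075 / √(0.3010 × 0.3290) = 0.2075 / 0.314689 = 0.65938

0.659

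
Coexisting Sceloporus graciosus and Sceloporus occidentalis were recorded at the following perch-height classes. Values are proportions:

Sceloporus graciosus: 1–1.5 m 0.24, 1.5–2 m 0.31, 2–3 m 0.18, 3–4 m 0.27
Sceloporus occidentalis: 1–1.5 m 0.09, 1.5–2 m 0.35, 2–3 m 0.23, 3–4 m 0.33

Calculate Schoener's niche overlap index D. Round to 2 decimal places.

Σ|p₁ᵢ − p₂ᵢ| = 0.15 + 0.04 + 0.05 + 0.06 = 0.30
D = 1 − ½ × 0.30 = 1 − 0.150 = 0.8500

0.85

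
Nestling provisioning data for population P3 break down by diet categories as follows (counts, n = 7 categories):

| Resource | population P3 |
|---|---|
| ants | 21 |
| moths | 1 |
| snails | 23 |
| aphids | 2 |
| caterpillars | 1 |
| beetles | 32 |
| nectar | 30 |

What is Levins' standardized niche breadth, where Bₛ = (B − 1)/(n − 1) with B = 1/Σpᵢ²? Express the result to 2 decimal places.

Proportions for population P3 (n=110): 21/110=0.1909, 1/110=0.0091, 23/110=0.2091, 2/110=0.0182, 1/110=0.0091, 32/110=0.2909, 30/110=0.2727
Σpᵢ² = 0.1909² + 0.0091² + 0.2091² + 0.0182² + 0.0091² + 0.2909² + 0.2727² = 0.036443 + 0.000083 + 0.043723 + 0.000331 + 0.000083 + 0.084623 + 0.074365 = 0.239651
B = 1 / 0.239651 = 4.1727
Bₛ = (B − 1)/(n − 1) = (4.1727 − 1)/(7 − 1) = 3.1727/6 = 0.5288

0.53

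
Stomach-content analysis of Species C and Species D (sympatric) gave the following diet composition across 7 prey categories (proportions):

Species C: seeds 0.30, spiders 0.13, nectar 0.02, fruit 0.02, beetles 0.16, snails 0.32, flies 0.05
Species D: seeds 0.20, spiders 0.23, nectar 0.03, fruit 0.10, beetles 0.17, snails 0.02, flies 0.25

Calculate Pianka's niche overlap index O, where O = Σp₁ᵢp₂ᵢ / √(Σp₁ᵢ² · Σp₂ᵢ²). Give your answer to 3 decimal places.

0.642

Σ p₁ᵢp₂ᵢ = 0.0600 + 0.0299 + 0.0006 + 0.0020 + 0.0272 + 0.0064 + 0.0125 = 0.1386
Σp_1ᵢ² = 0.30² + 0.13² + 0.02² + 0.02² + 0.16² + 0.32² + 0.05² = 0.0900 + 0.0169 + 0.0004 + 0.0004 + 0.0256 + 0.1024 + 0.0025 = 0.2382
Σp_2ᵢ² = 0.20² + 0.23² + 0.03² + 0.10² + 0.17² + 0.02² + 0.25² = 0.0400 + 0.0529 + 0.0009 + 0.0100 + 0.0289 + 0.0004 + 0.0625 = 0.1956
O = 0.1386 / √(0.2382 × 0.1956) = 0.1386 / 0.215852 = 0.64211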